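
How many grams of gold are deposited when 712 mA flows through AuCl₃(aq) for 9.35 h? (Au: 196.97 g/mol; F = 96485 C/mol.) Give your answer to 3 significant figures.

Q = It = 0.712 × 33660 = 23970 C
Moles of electrons = 23970 / 96485 = 0.2484 mol
Au³⁺ + 3e⁻ → Au, so n(Au) = 0.2484 / 3 = 0.08280 mol
m = 0.08280 × 196.97 = 16.3 g

16.3 g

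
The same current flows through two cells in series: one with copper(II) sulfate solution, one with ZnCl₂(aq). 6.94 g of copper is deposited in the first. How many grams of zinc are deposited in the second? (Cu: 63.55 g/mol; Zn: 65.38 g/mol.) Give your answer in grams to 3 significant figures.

7.14 g

n(Cu) = 6.94 / 63.55 = 0.1092 mol
Cu²⁺ + 2e⁻ → Cu, so n(e⁻) = 2 × 0.1092 = 0.2184 mol
In series, the same 0.2184 mol of electrons flows through the second cell.
Zn²⁺ + 2e⁻ → Zn, so n(Zn) = 0.2184 / 2 = 0.1092 mol
m(Zn) = 0.1092 × 65.38 = 7.14 g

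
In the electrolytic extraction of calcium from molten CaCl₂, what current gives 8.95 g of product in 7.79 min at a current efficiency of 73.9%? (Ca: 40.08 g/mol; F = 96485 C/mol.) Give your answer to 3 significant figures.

n(Ca) = 8.95 / 40.08 = 0.2233 mol
Ca²⁺ + 2e⁻ → Ca, so n(e⁻) = 2 × 0.2233 = 0.4466 mol
Q = 0.4466 × 96485 / 0.739 = 58310 C
I = Q / t = 58310 / 467.4 s = 125 A

125 A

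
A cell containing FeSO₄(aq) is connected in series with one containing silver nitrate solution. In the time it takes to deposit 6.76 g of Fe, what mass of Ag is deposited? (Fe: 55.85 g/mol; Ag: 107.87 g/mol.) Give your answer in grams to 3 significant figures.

26.1 g

n(Fe) = 6.76 / 55.85 = 0.1210 mol
Fe²⁺ + 2e⁻ → Fe, so n(e⁻) = 2 × 0.1210 = 0.2420 mol
Since the cells are in series, n(e⁻) in the Ag cell is also 0.2420 mol.
Ag⁺ + e⁻ → Ag, so n(Ag) = 0.2420 mol
m(Ag) = 0.2420 × 107.87 = 26.1 g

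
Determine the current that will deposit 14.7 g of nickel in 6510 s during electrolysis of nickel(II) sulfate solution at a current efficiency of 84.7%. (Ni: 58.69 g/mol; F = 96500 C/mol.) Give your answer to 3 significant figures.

n(Ni) = 14.7 / 58.69 = 0.2505 mol
Ni²⁺ + 2e⁻ → Ni, so n(e⁻) = 2 × 0.2505 = 0.5010 mol
Q = 0.5010 × 96500 / 0.847 = 57080 C
I = Q / t = 57080 / 6510 s = 8.77 A

8.77 A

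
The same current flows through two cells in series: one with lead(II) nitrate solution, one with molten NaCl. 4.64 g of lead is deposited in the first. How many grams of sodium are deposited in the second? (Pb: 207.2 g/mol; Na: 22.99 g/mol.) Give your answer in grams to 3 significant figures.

n(Pb) = 4.64 / 207.2 = 0.02239 mol
Pb²⁺ + 2e⁻ → Pb, so n(e⁻) = 2 × 0.02239 = 0.04478 mol
In series, the same 0.04478 mol of electrons flows through the second cell.
Na⁺ + e⁻ → Na, so n(Na) = 0.04478 mol
m(Na) = 0.04478 × 22.99 = 1.03 g

1.03 g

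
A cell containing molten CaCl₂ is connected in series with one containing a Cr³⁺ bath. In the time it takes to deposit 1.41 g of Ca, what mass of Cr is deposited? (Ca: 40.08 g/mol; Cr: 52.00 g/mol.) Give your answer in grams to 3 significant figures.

n(Ca) = 1.41 / 40.08 = 0.03518 mol
Ca²⁺ + 2e⁻ → Ca, so n(e⁻) = 2 × 0.03518 = 0.07036 mol
In series, the same 0.07036 mol of electrons flows through the second cell.
Cr³⁺ + 3e⁻ → Cr, so n(Cr) = 0.07036 / 3 = 0.02345 mol
m(Cr) = 0.02345 × 52.00 = 1.22 g

1.22 g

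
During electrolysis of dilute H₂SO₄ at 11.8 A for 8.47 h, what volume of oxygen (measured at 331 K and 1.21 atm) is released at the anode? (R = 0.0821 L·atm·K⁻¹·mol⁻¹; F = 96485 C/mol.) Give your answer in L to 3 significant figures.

20.9 L

Q = 11.8 A × 30492 s = 3.598×10^5 C
n(e⁻) = 3.598×10^5 / 96485 = 3.729 mol
2H₂O → O₂ + 4H⁺ + 4e⁻, so n(O₂) = 3.729 / 4 = 0.9323 mol
V = nRT/P = 0.9323 × 0.0821 × 331 / 1.21 = 20.94 L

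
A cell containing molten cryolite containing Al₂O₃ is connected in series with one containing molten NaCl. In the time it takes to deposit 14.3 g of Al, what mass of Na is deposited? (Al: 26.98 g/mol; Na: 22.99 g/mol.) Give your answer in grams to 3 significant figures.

36.6 g

n(Al) = 14.3 / 26.98 = 0.5300 mol
Al³⁺ + 3e⁻ → Al, so n(e⁻) = 3 × 0.5300 = 1.590 mol
Since the cells are in series, n(e⁻) in the Na cell is also 1.590 mol.
Na⁺ + e⁻ → Na, so n(Na) = 1.590 mol
m(Na) = 1.590 × 22.99 = 36.6 g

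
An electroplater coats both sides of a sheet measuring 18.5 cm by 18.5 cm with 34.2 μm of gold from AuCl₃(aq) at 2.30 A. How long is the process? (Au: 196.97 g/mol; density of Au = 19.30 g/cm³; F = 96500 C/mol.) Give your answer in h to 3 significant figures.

Plated area = 2 × 18.5 × 18.5 = 684.5 cm²
Volume = 684.5 × 34.2×10⁻⁴ cm = 2.341 cm³
m(Au) = 2.341 × 19.30 = 45.18 g
n(Au) = 45.18 / 196.97 = 0.2294 mol; n(e⁻) = 3 × 0.2294 = 0.6882 mol
Q = 0.6882 × 96500 = 66410 C
t = 66410 / 2.30 = 28870 s = 8.02 h

8.02 h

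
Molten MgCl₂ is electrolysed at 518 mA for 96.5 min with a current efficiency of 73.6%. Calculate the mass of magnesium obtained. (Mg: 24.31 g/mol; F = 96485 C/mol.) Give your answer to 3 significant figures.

Q = 0.518 × 5790 = 2999 C
n(e⁻) = 2999 / 96485 = 0.03108 mol
Mg²⁺ + 2e⁻ → Mg, so theoretical m(Mg) = 0.01554 × 24.31 = 0.3778 g
Actual mass = 73.6% × 0.3778 = 0.278 g

0.278 g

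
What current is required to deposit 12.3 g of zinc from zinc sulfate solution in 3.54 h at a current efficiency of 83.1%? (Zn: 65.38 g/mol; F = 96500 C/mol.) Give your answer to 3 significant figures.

n(Zn) = 12.3 / 65.38 = 0.1881 mol
Zn²⁺ + 2e⁻ → Zn, so n(e⁻) = 2 × 0.1881 = 0.3762 mol
Q = 0.3762 × 96500 / 0.831 = 43690 C
I = Q / t = 43690 / 12744 s = 3.43 A

3.43 A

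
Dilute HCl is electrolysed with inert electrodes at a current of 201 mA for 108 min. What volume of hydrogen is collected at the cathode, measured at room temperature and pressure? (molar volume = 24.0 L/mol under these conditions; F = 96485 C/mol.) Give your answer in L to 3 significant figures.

0.162 L

Q = It = 0.201 × 6480 = 1302 C
Moles of electrons = 1302 / 96485 = 0.01349 mol
2H⁺ + 2e⁻ → H₂, so n(H₂) = 0.01349 / 2 = 0.006745 mol
V = 0.006745 × 24.0 = 0.1619 L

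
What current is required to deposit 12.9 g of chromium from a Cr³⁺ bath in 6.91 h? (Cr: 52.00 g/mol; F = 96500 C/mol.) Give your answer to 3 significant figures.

n(Cr) = 12.9 / 52.00 = 0.2481 mol
Cr³⁺ + 3e⁻ → Cr, so n(e⁻) = 3 × 0.2481 = 0.7443 mol
Q = 0.7443 × 96500 = 71820 C
I = Q / t = 71820 / 24876 s = 2.89 A

2.89 A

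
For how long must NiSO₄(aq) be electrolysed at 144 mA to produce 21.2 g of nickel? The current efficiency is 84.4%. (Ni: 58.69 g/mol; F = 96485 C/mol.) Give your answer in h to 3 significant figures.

159 h

n(Ni) = 21.2 / 58.69 = 0.3612 mol
Ni²⁺ + 2e⁻ → Ni, so n(e⁻) = 2 × 0.3612 = 0.7224 mol
Q = 0.7224 × 96485 / 0.844 = 82580 C
t = Q / I = 82580 / 0.144 = 5.735×10^5 s = 159 h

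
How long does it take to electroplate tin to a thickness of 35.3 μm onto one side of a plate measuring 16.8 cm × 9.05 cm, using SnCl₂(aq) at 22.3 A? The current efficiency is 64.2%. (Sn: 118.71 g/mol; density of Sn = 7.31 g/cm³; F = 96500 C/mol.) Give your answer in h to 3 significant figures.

Plated area = 16.8 × 9.05 = 152.0 cm²
Volume = 152.0 × 35.3×10⁻⁴ cm = 0.5366 cm³
m(Sn) = 0.5366 × 7.31 = 3.923 g
n(Sn) = 3.923 / 118.71 = 0.03305 mol; n(e⁻) = 2 × 0.03305 = 0.06610 mol
Q = 0.06610 × 96500 / 0.642 = 9936 C
t = 9936 / 22.3 = 445.6 s = 0.124 h

0.124 h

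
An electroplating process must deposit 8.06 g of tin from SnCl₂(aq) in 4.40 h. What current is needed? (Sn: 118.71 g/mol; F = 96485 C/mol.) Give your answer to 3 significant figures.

0.827 A

n(Sn) = 8.06 / 118.71 = 0.06790 mol
Sn²⁺ + 2e⁻ → Sn, so n(e⁻) = 2 × 0.06790 = 0.1358 mol
Q = 0.1358 × 96485 = 13100 C
I = Q / t = 13100 / 15840 s = 0.827 A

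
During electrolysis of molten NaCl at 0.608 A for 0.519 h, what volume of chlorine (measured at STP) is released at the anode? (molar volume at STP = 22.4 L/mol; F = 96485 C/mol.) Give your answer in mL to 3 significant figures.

Q = It = 0.608 × 1868.4 = 1136 C
n(e⁻) = 1136 / 96485 = 0.01177 mol
2Cl⁻ → Cl₂ + 2e⁻, so n(Cl₂) = 0.01177 / 2 = 0.005885 mol
V = 0.005885 × 22.4 = 0.1318 L
= 132 mL

132 mL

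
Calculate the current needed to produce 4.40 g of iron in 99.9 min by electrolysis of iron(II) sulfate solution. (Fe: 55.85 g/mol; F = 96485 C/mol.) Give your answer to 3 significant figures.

n(Fe) = 4.40 / 55.85 = 0.07878 mol
Fe²⁺ + 2e⁻ → Fe, so n(e⁻) = 2 × 0.07878 = 0.1576 mol
Q = 0.1576 × 96485 = 15210 C
I = Q / t = 15210 / 5994 s = 2.54 A

2.54 A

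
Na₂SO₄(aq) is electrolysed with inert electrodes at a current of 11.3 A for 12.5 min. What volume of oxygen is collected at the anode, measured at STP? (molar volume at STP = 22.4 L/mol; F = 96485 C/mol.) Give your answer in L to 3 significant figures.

0.492 L

Q = 11.3 A × 750 s = 8475 C
n(e⁻) = Q/F = 8475/96485 = 0.08784 mol
2H₂O → O₂ + 4H⁺ + 4e⁻, so n(O₂) = 0.08784 / 4 = 0.02196 mol
V = 0.02196 × 22.4 = 0.4919 L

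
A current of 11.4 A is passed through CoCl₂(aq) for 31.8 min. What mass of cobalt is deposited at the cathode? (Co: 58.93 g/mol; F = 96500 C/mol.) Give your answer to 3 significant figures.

Charge passed = 11.4 × 1908 = 21750 C
n(e⁻) = Q/F = 21750/96500 = 0.2254 mol
Co²⁺ + 2e⁻ → Co, so n(Co) = 0.2254 / 2 = 0.1127 mol
m = 0.1127 × 58.93 = 6.64 g

6.64 g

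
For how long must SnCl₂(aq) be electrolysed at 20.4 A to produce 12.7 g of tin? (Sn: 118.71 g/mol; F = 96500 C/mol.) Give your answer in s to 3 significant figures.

n(Sn) = 12.7 / 118.71 = 0.1070 mol
Sn²⁺ + 2e⁻ → Sn, so n(e⁻) = 2 × 0.1070 = 0.2140 mol
Q = 0.2140 × 96500 = 20650 C
t = Q / I = 20650 / 20.4 = 1012 s

1010 s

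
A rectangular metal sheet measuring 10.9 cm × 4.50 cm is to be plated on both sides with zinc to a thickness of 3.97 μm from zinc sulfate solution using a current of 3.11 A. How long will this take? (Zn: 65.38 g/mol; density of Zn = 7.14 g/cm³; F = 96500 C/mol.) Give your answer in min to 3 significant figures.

4.40 min

Plated area = 2 × 10.9 × 4.50 = 98.10 cm²
Volume = 98.10 × 3.97×10⁻⁴ cm = 0.03895 cm³
m(Zn) = 0.03895 × 7.14 = 0.2781 g
n(Zn) = 0.2781 / 65.38 = 0.004254 mol; n(e⁻) = 2 × 0.004254 = 0.008508 mol
Q = 0.008508 × 96500 = 821.0 C
t = 821.0 / 3.11 = 264.0 s = 4.40 min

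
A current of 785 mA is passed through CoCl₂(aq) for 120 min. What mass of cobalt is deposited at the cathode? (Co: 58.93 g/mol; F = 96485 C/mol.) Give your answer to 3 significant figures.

1.73 g

Q = 0.785 A × 7200 s = 5652 C
Moles of electrons = 5652 / 96485 = 0.05858 mol
Co²⁺ + 2e⁻ → Co, so n(Co) = 0.05858 / 2 = 0.02929 mol
m = 0.02929 × 58.93 = 1.73 g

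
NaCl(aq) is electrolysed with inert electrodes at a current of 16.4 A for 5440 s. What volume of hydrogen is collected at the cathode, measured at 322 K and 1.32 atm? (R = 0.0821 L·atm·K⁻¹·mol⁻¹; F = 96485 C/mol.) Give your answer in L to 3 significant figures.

Q = 16.4 A × 5440 s = 89220 C
n(e⁻) = Q/F = 89220/96485 = 0.9247 mol
2H⁺ + 2e⁻ → H₂, so n(H₂) = 0.9247 / 2 = 0.4624 mol
V = nRT/P = 0.4624 × 0.0821 × 322 / 1.32 = 9.261 L

9.26 L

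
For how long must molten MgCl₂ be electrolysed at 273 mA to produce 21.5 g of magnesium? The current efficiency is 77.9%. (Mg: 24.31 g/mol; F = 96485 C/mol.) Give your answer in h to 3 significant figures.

n(Mg) = 21.5 / 24.31 = 0.8844 mol
Mg²⁺ + 2e⁻ → Mg, so n(e⁻) = 2 × 0.8844 = 1.769 mol
Q = 1.769 × 96485 / 0.779 = 2.191×10^5 C
t = Q / I = 2.191×10^5 / 0.273 = 8.026×10^5 s = 223 h

223 h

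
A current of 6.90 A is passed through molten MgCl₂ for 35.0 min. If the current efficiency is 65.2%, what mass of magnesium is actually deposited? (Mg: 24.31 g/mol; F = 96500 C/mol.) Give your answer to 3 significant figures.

Q = 6.90 × 2100 = 14490 C
n(e⁻) = 14490 / 96500 = 0.1502 mol
Mg²⁺ + 2e⁻ → Mg, so theoretical m(Mg) = 0.07510 × 24.31 = 1.826 g
Actual mass = 65.2% × 1.826 = 1.19 g

1.19 g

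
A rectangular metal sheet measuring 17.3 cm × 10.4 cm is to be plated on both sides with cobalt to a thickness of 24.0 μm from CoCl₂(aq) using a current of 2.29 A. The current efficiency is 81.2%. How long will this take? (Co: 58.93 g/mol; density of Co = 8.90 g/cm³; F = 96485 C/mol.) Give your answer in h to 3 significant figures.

3.76 h

Plated area = 2 × 17.3 × 10.4 = 359.8 cm²
Volume = 359.8 × 24.0×10⁻⁴ cm = 0.8635 cm³
m(Co) = 0.8635 × 8.90 = 7.685 g
n(Co) = 7.685 / 58.93 = 0.1304 mol; n(e⁻) = 2 × 0.1304 = 0.2608 mol
Q = 0.2608 × 96485 / 0.812 = 30990 C
t = 30990 / 2.29 = 13530 s = 3.76 h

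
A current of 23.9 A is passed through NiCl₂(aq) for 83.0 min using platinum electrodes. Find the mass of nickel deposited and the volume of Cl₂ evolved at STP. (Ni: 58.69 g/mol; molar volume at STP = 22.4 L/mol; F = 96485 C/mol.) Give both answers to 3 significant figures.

Q = 23.9 × 4980 = 1.190×10^5 C; n(e⁻) = 1.190×10^5 / 96485 = 1.233 mol
Cathode: Ni²⁺ + 2e⁻ → Ni → n(Ni) = 1.233/2 = 0.6165 mol → 36.2 g
Anode: 2Cl⁻ → Cl₂ + 2e⁻ → n(Cl₂) = 1.233/2 = 0.6165 mol → 13.8 L

36.2 g Ni; 13.8 L Cl₂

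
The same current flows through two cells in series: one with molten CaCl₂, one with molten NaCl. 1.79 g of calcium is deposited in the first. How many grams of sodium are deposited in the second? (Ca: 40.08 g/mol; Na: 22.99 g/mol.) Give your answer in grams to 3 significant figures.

2.05 g

n(Ca) = 1.79 / 40.08 = 0.04466 mol
Ca²⁺ + 2e⁻ → Ca, so n(e⁻) = 2 × 0.04466 = 0.08932 mol
Since the cells are in series, n(e⁻) in the Na cell is also 0.08932 mol.
Na⁺ + e⁻ → Na, so n(Na) = 0.08932 mol
m(Na) = 0.08932 × 22.99 = 2.05 g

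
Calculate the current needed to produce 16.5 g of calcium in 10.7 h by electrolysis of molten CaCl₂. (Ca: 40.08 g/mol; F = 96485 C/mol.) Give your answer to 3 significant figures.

n(Ca) = 16.5 / 40.08 = 0.4117 mol
Ca²⁺ + 2e⁻ → Ca, so n(e⁻) = 2 × 0.4117 = 0.8234 mol
Q = 0.8234 × 96485 = 79450 C
I = Q / t = 79450 / 38520 s = 2.06 A

2.06 A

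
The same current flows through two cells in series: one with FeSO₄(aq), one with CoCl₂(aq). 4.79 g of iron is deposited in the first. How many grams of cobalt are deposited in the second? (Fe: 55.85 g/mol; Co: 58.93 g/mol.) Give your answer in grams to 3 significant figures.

5.05 g

n(Fe) = 4.79 / 55.85 = 0.08577 mol
Fe²⁺ + 2e⁻ → Fe, so n(e⁻) = 2 × 0.08577 = 0.1715 mol
In series, the same 0.1715 mol of electrons flows through the second cell.
Co²⁺ + 2e⁻ → Co, so n(Co) = 0.1715 / 2 = 0.08575 mol
m(Co) = 0.08575 × 58.93 = 5.05 g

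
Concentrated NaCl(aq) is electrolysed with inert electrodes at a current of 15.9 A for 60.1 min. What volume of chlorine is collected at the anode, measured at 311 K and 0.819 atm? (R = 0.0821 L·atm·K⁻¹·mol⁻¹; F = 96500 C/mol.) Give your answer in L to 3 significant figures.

9.26 L

Q = 15.9 A × 3606 s = 57340 C
n(e⁻) = 57340 / 96500 = 0.5942 mol
2Cl⁻ → Cl₂ + 2e⁻, so n(Cl₂) = 0.5942 / 2 = 0.2971 mol
V = nRT/P = 0.2971 × 0.0821 × 311 / 0.819 = 9.262 L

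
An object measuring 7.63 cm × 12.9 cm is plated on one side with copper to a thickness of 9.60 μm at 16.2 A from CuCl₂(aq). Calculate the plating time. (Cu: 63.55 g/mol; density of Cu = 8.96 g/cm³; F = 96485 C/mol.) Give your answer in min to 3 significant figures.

Plated area = 7.63 × 12.9 = 98.43 cm²
Volume = 98.43 × 9.60×10⁻⁴ cm = 0.09449 cm³
m(Cu) = 0.09449 × 8.96 = 0.8466 g
n(Cu) = 0.8466 / 63.55 = 0.01332 mol; n(e⁻) = 2 × 0.01332 = 0.02664 mol
Q = 0.02664 × 96485 = 2570 C
t = 2570 / 16.2 = 158.6 s = 2.64 min

2.64 min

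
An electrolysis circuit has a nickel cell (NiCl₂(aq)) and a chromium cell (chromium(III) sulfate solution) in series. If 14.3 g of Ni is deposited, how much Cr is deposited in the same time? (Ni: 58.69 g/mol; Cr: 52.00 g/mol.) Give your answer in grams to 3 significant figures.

n(Ni) = 14.3 / 58.69 = 0.2437 mol
Ni²⁺ + 2e⁻ → Ni, so n(e⁻) = 2 × 0.2437 = 0.4874 mol
Since the cells are in series, n(e⁻) in the Cr cell is also 0.4874 mol.
Cr³⁺ + 3e⁻ → Cr, so n(Cr) = 0.4874 / 3 = 0.1625 mol
m(Cr) = 0.1625 × 52.00 = 8.45 g

8.45 g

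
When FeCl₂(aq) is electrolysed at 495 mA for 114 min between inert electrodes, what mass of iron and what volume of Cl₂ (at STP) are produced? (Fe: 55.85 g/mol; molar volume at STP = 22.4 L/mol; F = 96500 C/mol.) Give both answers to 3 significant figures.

0.980 g Fe; 0.393 L Cl₂

Q = 0.495 × 6840 = 3386 C; n(e⁻) = 3386 / 96500 = 0.03509 mol
Cathode: Fe²⁺ + 2e⁻ → Fe → n(Fe) = 0.03509/2 = 0.01755 mol → 0.980 g
Anode: 2Cl⁻ → Cl₂ + 2e⁻ → n(Cl₂) = 0.03509/2 = 0.01755 mol → 0.393 L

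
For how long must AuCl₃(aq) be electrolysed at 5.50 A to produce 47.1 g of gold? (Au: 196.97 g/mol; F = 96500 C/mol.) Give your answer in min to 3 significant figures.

210 min

n(Au) = 47.1 / 196.97 = 0.2391 mol
Au³⁺ + 3e⁻ → Au, so n(e⁻) = 3 × 0.2391 = 0.7173 mol
Q = 0.7173 × 96500 = 69220 C
t = Q / I = 69220 / 5.50 = 12590 s = 210 min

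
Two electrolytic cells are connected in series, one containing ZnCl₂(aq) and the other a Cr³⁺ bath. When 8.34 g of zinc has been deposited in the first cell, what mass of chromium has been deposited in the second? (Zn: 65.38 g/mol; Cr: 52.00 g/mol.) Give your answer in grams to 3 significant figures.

4.42 g

n(Zn) = 8.34 / 65.38 = 0.1276 mol
Zn²⁺ + 2e⁻ → Zn, so n(e⁻) = 2 × 0.1276 = 0.2552 mol
Since the cells are in series, n(e⁻) in the Cr cell is also 0.2552 mol.
Cr³⁺ + 3e⁻ → Cr, so n(Cr) = 0.2552 / 3 = 0.08507 mol
m(Cr) = 0.08507 × 52.00 = 4.42 g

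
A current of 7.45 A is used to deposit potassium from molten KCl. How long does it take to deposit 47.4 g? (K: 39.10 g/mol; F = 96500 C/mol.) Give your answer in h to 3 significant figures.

4.36 h

n(K) = 47.4 / 39.10 = 1.212 mol
K⁺ + e⁻ → K, so n(e⁻) = 1.212 mol
Q = 1.212 × 96500 = 1.170×10^5 C
t = Q / I = 1.170×10^5 / 7.45 = 15700 s = 4.36 h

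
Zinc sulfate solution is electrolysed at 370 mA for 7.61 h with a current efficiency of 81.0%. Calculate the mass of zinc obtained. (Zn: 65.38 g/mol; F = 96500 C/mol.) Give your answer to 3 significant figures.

Q = 0.370 × 27396 = 10140 C
n(e⁻) = 10140 / 96500 = 0.1051 mol
Zn²⁺ + 2e⁻ → Zn, so theoretical m(Zn) = 0.05255 × 65.38 = 3.436 g
Actual mass = 81.0% × 3.436 = 2.78 g

2.78 g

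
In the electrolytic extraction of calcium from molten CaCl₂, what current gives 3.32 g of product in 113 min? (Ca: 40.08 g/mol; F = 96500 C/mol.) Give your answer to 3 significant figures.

n(Ca) = 3.32 / 40.08 = 0.08283 mol
Ca²⁺ + 2e⁻ → Ca, so n(e⁻) = 2 × 0.08283 = 0.1657 mol
Q = 0.1657 × 96500 = 15990 C
I = Q / t = 15990 / 6780 s = 2.36 A

2.36 A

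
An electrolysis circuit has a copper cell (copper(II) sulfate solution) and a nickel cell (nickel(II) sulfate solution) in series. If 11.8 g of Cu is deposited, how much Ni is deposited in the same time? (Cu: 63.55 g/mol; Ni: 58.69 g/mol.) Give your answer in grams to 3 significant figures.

10.9 g

n(Cu) = 11.8 / 63.55 = 0.1857 mol
Cu²⁺ + 2e⁻ → Cu, so n(e⁻) = 2 × 0.1857 = 0.3714 mol
Same current for the same time ⇒ same n(e⁻) = 0.3714 mol in both cells.
Ni²⁺ + 2e⁻ → Ni, so n(Ni) = 0.3714 / 2 = 0.1857 mol
m(Ni) = 0.1857 × 58.69 = 10.9 g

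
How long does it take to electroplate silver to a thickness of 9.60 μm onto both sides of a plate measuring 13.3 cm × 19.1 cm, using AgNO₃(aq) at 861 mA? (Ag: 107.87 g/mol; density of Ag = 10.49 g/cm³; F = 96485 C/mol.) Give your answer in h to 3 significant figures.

1.48 h

Plated area = 2 × 13.3 × 19.1 = 508.1 cm²
Volume = 508.1 × 9.60×10⁻⁴ cm = 0.4878 cm³
m(Ag) = 0.4878 × 10.49 = 5.117 g
n(Ag) = 5.117 / 107.87 = 0.04744 mol; n(e⁻) = 0.04744 mol
Q = 0.04744 × 96485 = 4577 C
t = 4577 / 0.861 = 5316 s = 1.48 h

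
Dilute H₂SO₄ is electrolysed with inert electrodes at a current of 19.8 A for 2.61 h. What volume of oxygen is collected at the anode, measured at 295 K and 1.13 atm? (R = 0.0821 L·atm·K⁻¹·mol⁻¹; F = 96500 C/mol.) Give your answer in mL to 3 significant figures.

10300 mL

Charge passed = 19.8 × 9396 = 1.860×10^5 C
n(e⁻) = 1.860×10^5 / 96500 = 1.927 mol
2H₂O → O₂ + 4H⁺ + 4e⁻, so n(O₂) = 1.927 / 4 = 0.4818 mol
V = nRT/P = 0.4818 × 0.0821 × 295 / 1.13 = 10.33 L
= 10300 mL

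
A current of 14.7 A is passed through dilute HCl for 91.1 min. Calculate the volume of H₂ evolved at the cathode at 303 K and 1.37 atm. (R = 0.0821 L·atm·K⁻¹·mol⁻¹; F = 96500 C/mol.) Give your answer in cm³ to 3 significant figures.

Q = 14.7 A × 5466 s = 80350 C
Moles of electrons = 80350 / 96500 = 0.8326 mol
2H⁺ + 2e⁻ → H₂, so n(H₂) = 0.8326 / 2 = 0.4163 mol
V = nRT/P = 0.4163 × 0.0821 × 303 / 1.37 = 7.559 L
= 7560 cm³

7560 cm³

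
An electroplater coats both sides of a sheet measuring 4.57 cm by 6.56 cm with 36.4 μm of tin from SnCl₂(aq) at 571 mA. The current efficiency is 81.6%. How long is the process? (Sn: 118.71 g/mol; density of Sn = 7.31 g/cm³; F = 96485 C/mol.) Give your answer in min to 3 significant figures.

92.8 min

Plated area = 2 × 4.57 × 6.56 = 59.96 cm²
Volume = 59.96 × 36.4×10⁻⁴ cm = 0.2183 cm³
m(Sn) = 0.2183 × 7.31 = 1.596 g
n(Sn) = 1.596 / 118.71 = 0.01344 mol; n(e⁻) = 2 × 0.01344 = 0.02688 mol
Q = 0.02688 × 96485 / 0.816 = 3178 C
t = 3178 / 0.571 = 5566 s = 92.8 min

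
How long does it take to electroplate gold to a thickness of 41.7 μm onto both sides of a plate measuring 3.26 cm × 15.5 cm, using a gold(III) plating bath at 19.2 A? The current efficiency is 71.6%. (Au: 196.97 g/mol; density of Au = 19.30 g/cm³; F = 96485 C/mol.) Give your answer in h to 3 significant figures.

0.242 h

Plated area = 2 × 3.26 × 15.5 = 101.1 cm²
Volume = 101.1 × 41.7×10⁻⁴ cm = 0.4216 cm³
m(Au) = 0.4216 × 19.30 = 8.137 g
n(Au) = 8.137 / 196.97 = 0.04131 mol; n(e⁻) = 3 × 0.04131 = 0.1239 mol
Q = 0.1239 × 96485 / 0.716 = 16700 C
t = 16700 / 19.2 = 869.8 s = 0.242 h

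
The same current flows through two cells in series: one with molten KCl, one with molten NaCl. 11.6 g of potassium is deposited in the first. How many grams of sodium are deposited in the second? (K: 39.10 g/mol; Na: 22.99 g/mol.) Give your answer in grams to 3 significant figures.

n(K) = 11.6 / 39.10 = 0.2967 mol
K⁺ + e⁻ → K, so n(e⁻) = 0.2967 mol
Same current for the same time ⇒ same n(e⁻) = 0.2967 mol in both cells.
Na⁺ + e⁻ → Na, so n(Na) = 0.2967 mol
m(Na) = 0.2967 × 22.99 = 6.82 g

6.82 g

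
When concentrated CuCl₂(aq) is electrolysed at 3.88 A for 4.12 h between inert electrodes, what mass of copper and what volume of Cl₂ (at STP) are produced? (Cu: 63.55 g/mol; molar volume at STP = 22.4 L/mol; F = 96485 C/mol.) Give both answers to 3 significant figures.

Q = 3.88 × 14832 = 57550 C; n(e⁻) = 57550 / 96485 = 0.5965 mol
Cathode: Cu²⁺ + 2e⁻ → Cu → n(Cu) = 0.5965/2 = 0.2983 mol → 19.0 g
Anode: 2Cl⁻ → Cl₂ + 2e⁻ → n(Cl₂) = 0.5965/2 = 0.2983 mol → 6.68 L

19.0 g Cu; 6.68 L Cl₂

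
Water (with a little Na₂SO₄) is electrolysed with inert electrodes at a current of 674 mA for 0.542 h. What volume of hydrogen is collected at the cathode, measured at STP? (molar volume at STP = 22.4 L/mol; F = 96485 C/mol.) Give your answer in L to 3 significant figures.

Charge passed = 0.674 × 1951.2 = 1315 C
n(e⁻) = Q/F = 1315/96485 = 0.01363 mol
2H⁺ + 2e⁻ → H₂, so n(H₂) = 0.01363 / 2 = 0.006815 mol
V = 0.006815 × 22.4 = 0.1527 L

0.153 L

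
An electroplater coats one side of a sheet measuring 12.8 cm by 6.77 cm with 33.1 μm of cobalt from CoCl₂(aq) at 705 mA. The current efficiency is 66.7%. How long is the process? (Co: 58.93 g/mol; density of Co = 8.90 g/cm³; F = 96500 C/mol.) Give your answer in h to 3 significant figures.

4.94 h

Plated area = 12.8 × 6.77 = 86.66 cm²
Volume = 86.66 × 33.1×10⁻⁴ cm = 0.2868 cm³
m(Co) = 0.2868 × 8.90 = 2.553 g
n(Co) = 2.553 / 58.93 = 0.04332 mol; n(e⁻) = 2 × 0.04332 = 0.08664 mol
Q = 0.08664 × 96500 / 0.667 = 12530 C
t = 12530 / 0.705 = 17770 s = 4.94 h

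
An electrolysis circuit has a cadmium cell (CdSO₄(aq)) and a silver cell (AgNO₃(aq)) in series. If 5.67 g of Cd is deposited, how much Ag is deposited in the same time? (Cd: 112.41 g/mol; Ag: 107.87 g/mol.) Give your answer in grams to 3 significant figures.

n(Cd) = 5.67 / 112.41 = 0.05044 mol
Cd²⁺ + 2e⁻ → Cd, so n(e⁻) = 2 × 0.05044 = 0.1009 mol
Same current for the same time ⇒ same n(e⁻) = 0.1009 mol in both cells.
Ag⁺ + e⁻ → Ag, so n(Ag) = 0.1009 mol
m(Ag) = 0.1009 × 107.87 = 10.9 g

10.9 g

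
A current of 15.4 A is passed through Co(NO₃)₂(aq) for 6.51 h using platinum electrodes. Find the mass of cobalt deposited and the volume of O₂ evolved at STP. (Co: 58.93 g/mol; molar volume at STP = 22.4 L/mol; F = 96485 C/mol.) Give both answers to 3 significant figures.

110 g Co; 20.9 L O₂

Q = 15.4 × 23436 = 3.609×10^5 C; n(e⁻) = 3.609×10^5 / 96485 = 3.740 mol
Cathode: Co²⁺ + 2e⁻ → Co → n(Co) = 3.740/2 = 1.870 mol → 110 g
Anode: 2H₂O → O₂ + 4H⁺ + 4e⁻ → n(O₂) = 3.740/4 = 0.9350 mol → 20.9 L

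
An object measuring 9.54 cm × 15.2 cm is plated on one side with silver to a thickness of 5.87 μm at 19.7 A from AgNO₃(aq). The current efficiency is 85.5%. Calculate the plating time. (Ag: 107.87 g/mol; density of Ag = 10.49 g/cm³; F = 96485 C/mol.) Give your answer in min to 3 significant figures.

Plated area = 9.54 × 15.2 = 145.0 cm²
Volume = 145.0 × 5.87×10⁻⁴ cm = 0.08512 cm³
m(Ag) = 0.08512 × 10.49 = 0.8929 g
n(Ag) = 0.8929 / 107.87 = 0.008278 mol; n(e⁻) = 0.008278 mol
Q = 0.008278 × 96485 / 0.855 = 934.2 C
t = 934.2 / 19.7 = 47.42 s = 0.790 min

0.790 min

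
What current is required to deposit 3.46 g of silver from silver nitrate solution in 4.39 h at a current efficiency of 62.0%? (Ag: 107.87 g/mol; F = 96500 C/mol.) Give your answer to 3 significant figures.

n(Ag) = 3.46 / 107.87 = 0.03208 mol
Ag⁺ + e⁻ → Ag, so n(e⁻) = 0.03208 mol
Q = 0.03208 × 96500 / 0.620 = 4993 C
I = Q / t = 4993 / 15804 s = 0.316 A

0.316 A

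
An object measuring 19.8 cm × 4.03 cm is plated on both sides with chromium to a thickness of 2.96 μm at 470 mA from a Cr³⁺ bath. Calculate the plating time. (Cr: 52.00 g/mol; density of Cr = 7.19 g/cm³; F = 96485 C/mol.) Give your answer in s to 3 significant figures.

Plated area = 2 × 19.8 × 4.03 = 159.6 cm²
Volume = 159.6 × 2.96×10⁻⁴ cm = 0.04724 cm³
m(Cr) = 0.04724 × 7.19 = 0.3397 g
n(Cr) = 0.3397 / 52.00 = 0.006533 mol; n(e⁻) = 3 × 0.006533 = 0.01960 mol
Q = 0.01960 × 96485 = 1891 C
t = 1891 / 0.470 = 4023 s

4020 s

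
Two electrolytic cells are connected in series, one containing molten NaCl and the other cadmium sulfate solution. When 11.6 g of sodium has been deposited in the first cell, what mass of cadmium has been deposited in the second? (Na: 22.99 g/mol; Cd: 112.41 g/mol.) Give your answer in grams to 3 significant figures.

28.4 g

n(Na) = 11.6 / 22.99 = 0.5046 mol
Na⁺ + e⁻ → Na, so n(e⁻) = 0.5046 mol
Same current for the same time ⇒ same n(e⁻) = 0.5046 mol in both cells.
Cd²⁺ + 2e⁻ → Cd, so n(Cd) = 0.5046 / 2 = 0.2523 mol
m(Cd) = 0.2523 × 112.41 = 28.4 g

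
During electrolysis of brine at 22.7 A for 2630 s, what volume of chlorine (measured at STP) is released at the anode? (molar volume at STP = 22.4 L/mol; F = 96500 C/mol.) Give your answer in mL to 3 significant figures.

6930 mL

Charge passed = 22.7 × 2630 = 59700 C
Moles of electrons = 59700 / 96500 = 0.6187 mol
2Cl⁻ → Cl₂ + 2e⁻, so n(Cl₂) = 0.6187 / 2 = 0.3094 mol
V = 0.3094 × 22.4 = 6.931 L
= 6930 mL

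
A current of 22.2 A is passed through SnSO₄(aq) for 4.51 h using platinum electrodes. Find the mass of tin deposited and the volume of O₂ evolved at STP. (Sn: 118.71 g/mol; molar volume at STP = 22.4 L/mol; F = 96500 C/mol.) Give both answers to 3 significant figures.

222 g Sn; 20.9 L O₂

Q = 22.2 × 16236 = 3.604×10^5 C; n(e⁻) = 3.604×10^5 / 96500 = 3.735 mol
Cathode: Sn²⁺ + 2e⁻ → Sn → n(Sn) = 3.735/2 = 1.868 mol → 222 g
Anode: 2H₂O → O₂ + 4H⁺ + 4e⁻ → n(O₂) = 3.735/4 = 0.9338 mol → 20.9 L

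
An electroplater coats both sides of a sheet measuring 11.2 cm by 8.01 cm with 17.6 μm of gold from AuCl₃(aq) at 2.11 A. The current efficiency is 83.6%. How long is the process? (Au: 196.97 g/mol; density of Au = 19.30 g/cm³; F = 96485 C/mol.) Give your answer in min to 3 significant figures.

Plated area = 2 × 11.2 × 8.01 = 179.4 cm²
Volume = 179.4 × 17.6×10⁻⁴ cm = 0.3157 cm³
m(Au) = 0.3157 × 19.30 = 6.093 g
n(Au) = 6.093 / 196.97 = 0.03093 mol; n(e⁻) = 3 × 0.03093 = 0.09279 mol
Q = 0.09279 × 96485 / 0.836 = 10710 C
t = 10710 / 2.11 = 5076 s = 84.6 min

84.6 min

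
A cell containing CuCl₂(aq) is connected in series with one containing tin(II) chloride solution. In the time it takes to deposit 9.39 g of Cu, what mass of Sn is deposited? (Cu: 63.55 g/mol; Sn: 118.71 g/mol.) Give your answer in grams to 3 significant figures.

17.5 g

n(Cu) = 9.39 / 63.55 = 0.1478 mol
Cu²⁺ + 2e⁻ → Cu, so n(e⁻) = 2 × 0.1478 = 0.2956 mol
Since the cells are in series, n(e⁻) in the Sn cell is also 0.2956 mol.
Sn²⁺ + 2e⁻ → Sn, so n(Sn) = 0.2956 / 2 = 0.1478 mol
m(Sn) = 0.1478 × 118.71 = 17.5 g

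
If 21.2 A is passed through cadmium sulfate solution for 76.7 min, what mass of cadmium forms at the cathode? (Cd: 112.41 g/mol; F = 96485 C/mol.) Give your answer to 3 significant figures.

56.8 g

Q = 21.2 A × 4602 s = 97560 C
Moles of electrons = 97560 / 96485 = 1.011 mol
Cd²⁺ + 2e⁻ → Cd, so n(Cd) = 1.011 / 2 = 0.5055 mol
m = 0.5055 × 112.41 = 56.8 g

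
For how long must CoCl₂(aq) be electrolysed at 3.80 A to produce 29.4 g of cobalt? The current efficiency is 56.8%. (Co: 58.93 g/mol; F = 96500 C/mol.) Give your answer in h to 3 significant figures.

12.4 h

n(Co) = 29.4 / 58.93 = 0.4989 mol
Co²⁺ + 2e⁻ → Co, so n(e⁻) = 2 × 0.4989 = 0.9978 mol
Q = 0.9978 × 96500 / 0.568 = 1.695×10^5 C
t = Q / I = 1.695×10^5 / 3.80 = 44610 s = 12.4 h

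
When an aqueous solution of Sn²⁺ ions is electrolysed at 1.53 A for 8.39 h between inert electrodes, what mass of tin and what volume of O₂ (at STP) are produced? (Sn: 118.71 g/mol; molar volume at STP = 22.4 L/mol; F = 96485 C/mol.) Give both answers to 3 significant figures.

28.4 g Sn; 2.68 L O₂

Q = 1.53 × 30204 = 46210 C; n(e⁻) = 46210 / 96485 = 0.4789 mol
Cathode: Sn²⁺ + 2e⁻ → Sn → n(Sn) = 0.4789/2 = 0.2395 mol → 28.4 g
Anode: 2H₂O → O₂ + 4H⁺ + 4e⁻ → n(O₂) = 0.4789/4 = 0.1197 mol → 2.68 L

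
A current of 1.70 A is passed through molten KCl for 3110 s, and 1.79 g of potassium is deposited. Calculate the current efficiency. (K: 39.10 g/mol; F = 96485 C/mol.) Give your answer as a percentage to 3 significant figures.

Q = 1.70 × 3110 = 5287 C
n(e⁻) = 5287 / 96485 = 0.05480 mol
K⁺ + e⁻ → K, so theoretical n(K) = 0.05480 mol → 2.143 g
Efficiency = 1.79 / 2.143 = 0.8353 = 83.5%

83.5%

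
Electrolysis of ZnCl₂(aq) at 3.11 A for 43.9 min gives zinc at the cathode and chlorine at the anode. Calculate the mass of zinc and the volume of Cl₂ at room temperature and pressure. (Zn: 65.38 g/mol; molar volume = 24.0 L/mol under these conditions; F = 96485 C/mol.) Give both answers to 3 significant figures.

2.78 g Zn; 1.02 L Cl₂

Q = 3.11 × 2634 = 8192 C; n(e⁻) = 8192 / 96485 = 0.08490 mol
Cathode: Zn²⁺ + 2e⁻ → Zn → n(Zn) = 0.08490/2 = 0.04245 mol → 2.78 g
Anode: 2Cl⁻ → Cl₂ + 2e⁻ → n(Cl₂) = 0.08490/2 = 0.04245 mol → 1.02 L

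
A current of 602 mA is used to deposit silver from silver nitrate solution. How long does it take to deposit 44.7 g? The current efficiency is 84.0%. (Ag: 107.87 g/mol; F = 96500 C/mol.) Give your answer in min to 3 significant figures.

1320 min

n(Ag) = 44.7 / 107.87 = 0.4144 mol
Ag⁺ + e⁻ → Ag, so n(e⁻) = 0.4144 mol
Q = 0.4144 × 96500 / 0.840 = 47610 C
t = Q / I = 47610 / 0.602 = 79090 s = 1320 min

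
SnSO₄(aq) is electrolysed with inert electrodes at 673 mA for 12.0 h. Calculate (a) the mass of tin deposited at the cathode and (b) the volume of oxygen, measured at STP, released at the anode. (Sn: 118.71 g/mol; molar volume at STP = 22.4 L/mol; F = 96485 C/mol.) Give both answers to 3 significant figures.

17.9 g Sn; 1.69 L O₂

Q = 0.673 × 43200 = 29070 C; n(e⁻) = 29070 / 96485 = 0.3013 mol
Cathode: Sn²⁺ + 2e⁻ → Sn → n(Sn) = 0.3013/2 = 0.1507 mol → 17.9 g
Anode: 2H₂O → O₂ + 4H⁺ + 4e⁻ → n(O₂) = 0.3013/4 = 0.07533 mol → 1.69 L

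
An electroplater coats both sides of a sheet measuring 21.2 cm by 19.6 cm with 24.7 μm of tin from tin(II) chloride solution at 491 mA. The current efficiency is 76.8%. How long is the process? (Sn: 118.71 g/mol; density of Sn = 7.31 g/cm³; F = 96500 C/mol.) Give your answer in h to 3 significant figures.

18.0 h

Plated area = 2 × 21.2 × 19.6 = 831.0 cm²
Volume = 831.0 × 24.7×10⁻⁴ cm = 2.053 cm³
m(Sn) = 2.053 × 7.31 = 15.01 g
n(Sn) = 15.01 / 118.71 = 0.1264 mol; n(e⁻) = 2 × 0.1264 = 0.2528 mol
Q = 0.2528 × 96500 / 0.768 = 31760 C
t = 31760 / 0.491 = 64680 s = 18.0 h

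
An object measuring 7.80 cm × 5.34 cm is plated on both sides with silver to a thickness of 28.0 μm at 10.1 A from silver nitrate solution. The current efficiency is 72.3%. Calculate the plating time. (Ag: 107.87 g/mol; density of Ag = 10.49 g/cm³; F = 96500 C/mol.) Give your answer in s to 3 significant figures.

300 s

Plated area = 2 × 7.80 × 5.34 = 83.30 cm²
Volume = 83.30 × 28.0×10⁻⁴ cm = 0.2332 cm³
m(Ag) = 0.2332 × 10.49 = 2.446 g
n(Ag) = 2.446 / 107.87 = 0.02268 mol; n(e⁻) = 0.02268 mol
Q = 0.02268 × 96500 / 0.723 = 3027 C
t = 3027 / 10.1 = 299.7 s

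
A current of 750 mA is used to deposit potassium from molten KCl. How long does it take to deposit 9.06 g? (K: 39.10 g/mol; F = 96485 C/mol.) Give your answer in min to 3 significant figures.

497 min

n(K) = 9.06 / 39.10 = 0.2317 mol
K⁺ + e⁻ → K, so n(e⁻) = 0.2317 mol
Q = 0.2317 × 96485 = 22360 C
t = Q / I = 22360 / 0.750 = 29810 s = 497 min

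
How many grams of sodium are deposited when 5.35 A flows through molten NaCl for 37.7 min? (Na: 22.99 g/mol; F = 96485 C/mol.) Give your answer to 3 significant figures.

2.88 g

Q = It = 5.35 × 2262 = 12100 C
Moles of electrons = 12100 / 96485 = 0.1254 mol
Na⁺ + e⁻ → Na, so n(Na) = 0.1254 mol
m = 0.1254 × 22.99 = 2.88 g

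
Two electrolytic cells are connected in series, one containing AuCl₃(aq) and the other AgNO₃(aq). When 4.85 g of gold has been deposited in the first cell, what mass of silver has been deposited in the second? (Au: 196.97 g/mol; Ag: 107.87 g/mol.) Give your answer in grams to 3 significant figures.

n(Au) = 4.85 / 196.97 = 0.02462 mol
Au³⁺ + 3e⁻ → Au, so n(e⁻) = 3 × 0.02462 = 0.07386 mol
In series, the same 0.07386 mol of electrons flows through the second cell.
Ag⁺ + e⁻ → Ag, so n(Ag) = 0.07386 mol
m(Ag) = 0.07386 × 107.87 = 7.97 g

7.97 g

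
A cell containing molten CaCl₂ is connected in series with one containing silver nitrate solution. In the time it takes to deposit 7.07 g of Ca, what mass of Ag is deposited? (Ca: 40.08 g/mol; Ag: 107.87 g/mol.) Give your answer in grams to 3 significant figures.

38.1 g

n(Ca) = 7.07 / 40.08 = 0.1764 mol
Ca²⁺ + 2e⁻ → Ca, so n(e⁻) = 2 × 0.1764 = 0.3528 mol
Same current for the same time ⇒ same n(e⁻) = 0.3528 mol in both cells.
Ag⁺ + e⁻ → Ag, so n(Ag) = 0.3528 mol
m(Ag) = 0.3528 × 107.87 = 38.1 g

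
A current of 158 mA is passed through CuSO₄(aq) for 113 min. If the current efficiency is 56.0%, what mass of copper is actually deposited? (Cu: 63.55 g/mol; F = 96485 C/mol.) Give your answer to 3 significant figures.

Q = 0.158 × 6780 = 1071 C
n(e⁻) = 1071 / 96485 = 0.01110 mol
Cu²⁺ + 2e⁻ → Cu, so theoretical m(Cu) = 0.005550 × 63.55 = 0.3527 g
Actual mass = 56.0% × 0.3527 = 0.198 g

0.198 g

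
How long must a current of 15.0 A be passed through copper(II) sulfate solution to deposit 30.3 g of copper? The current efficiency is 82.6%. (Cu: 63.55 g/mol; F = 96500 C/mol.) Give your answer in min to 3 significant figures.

n(Cu) = 30.3 / 63.55 = 0.4768 mol
Cu²⁺ + 2e⁻ → Cu, so n(e⁻) = 2 × 0.4768 = 0.9536 mol
Q = 0.9536 × 96500 / 0.826 = 1.114×10^5 C
t = Q / I = 1.114×10^5 / 15.0 = 7427 s = 124 min

124 min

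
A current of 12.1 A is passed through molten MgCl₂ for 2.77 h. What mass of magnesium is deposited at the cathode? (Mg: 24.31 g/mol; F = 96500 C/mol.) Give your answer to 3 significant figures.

15.2 g

Q = It = 12.1 × 9972 = 1.207×10^5 C
Moles of electrons = 1.207×10^5 / 96500 = 1.251 mol
Mg²⁺ + 2e⁻ → Mg, so n(Mg) = 1.251 / 2 = 0.6255 mol
m = 0.6255 × 24.31 = 15.2 g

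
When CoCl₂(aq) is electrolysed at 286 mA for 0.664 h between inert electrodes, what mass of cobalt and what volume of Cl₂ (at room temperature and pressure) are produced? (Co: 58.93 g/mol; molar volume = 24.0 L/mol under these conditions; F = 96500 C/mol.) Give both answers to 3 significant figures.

0.209 g Co; 0.0850 L Cl₂

Q = 0.286 × 2390.4 = 683.7 C; n(e⁻) = 683.7 / 96500 = 0.007085 mol
Cathode: Co²⁺ + 2e⁻ → Co → n(Co) = 0.007085/2 = 0.003543 mol → 0.209 g
Anode: 2Cl⁻ → Cl₂ + 2e⁻ → n(Cl₂) = 0.007085/2 = 0.003543 mol → 0.0850 L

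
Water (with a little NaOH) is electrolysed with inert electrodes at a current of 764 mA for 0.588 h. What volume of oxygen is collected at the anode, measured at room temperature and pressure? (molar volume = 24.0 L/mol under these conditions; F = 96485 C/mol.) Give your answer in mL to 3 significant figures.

Q = 0.764 A × 2116.8 s = 1617 C
n(e⁻) = Q/F = 1617/96485 = 0.01676 mol
2H₂O → O₂ + 4H⁺ + 4e⁻, so n(O₂) = 0.01676 / 4 = 0.004190 mol
V = 0.004190 × 24.0 = 0.1006 L
= 101 mL

101 mL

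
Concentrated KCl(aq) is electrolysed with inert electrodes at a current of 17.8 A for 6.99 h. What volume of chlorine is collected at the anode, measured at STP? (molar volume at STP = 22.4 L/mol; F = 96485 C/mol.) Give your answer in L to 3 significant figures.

52.0 L

Q = 17.8 A × 25164 s = 4.479×10^5 C
n(e⁻) = Q/F = 4.479×10^5/96485 = 4.642 mol
2Cl⁻ → Cl₂ + 2e⁻, so n(Cl₂) = 4.642 / 2 = 2.321 mol
V = 2.321 × 22.4 = 51.99 L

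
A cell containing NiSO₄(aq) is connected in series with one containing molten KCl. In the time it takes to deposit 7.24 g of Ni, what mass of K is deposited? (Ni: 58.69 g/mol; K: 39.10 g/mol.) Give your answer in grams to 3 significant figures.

n(Ni) = 7.24 / 58.69 = 0.1234 mol
Ni²⁺ + 2e⁻ → Ni, so n(e⁻) = 2 × 0.1234 = 0.2468 mol
In series, the same 0.2468 mol of electrons flows through the second cell.
K⁺ + e⁻ → K, so n(K) = 0.2468 mol
m(K) = 0.2468 × 39.10 = 9.65 g

9.65 g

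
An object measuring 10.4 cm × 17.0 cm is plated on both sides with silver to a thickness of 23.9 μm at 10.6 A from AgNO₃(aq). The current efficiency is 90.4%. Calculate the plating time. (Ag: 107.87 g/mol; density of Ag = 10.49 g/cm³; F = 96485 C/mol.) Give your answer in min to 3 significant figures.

Plated area = 2 × 10.4 × 17.0 = 353.6 cm²
Volume = 353.6 × 23.9×10⁻⁴ cm = 0.8451 cm³
m(Ag) = 0.8451 × 10.49 = 8.865 g
n(Ag) = 8.865 / 107.87 = 0.08218 mol; n(e⁻) = 0.08218 mol
Q = 0.08218 × 96485 / 0.904 = 8771 C
t = 8771 / 10.6 = 827.5 s = 13.8 min

13.8 min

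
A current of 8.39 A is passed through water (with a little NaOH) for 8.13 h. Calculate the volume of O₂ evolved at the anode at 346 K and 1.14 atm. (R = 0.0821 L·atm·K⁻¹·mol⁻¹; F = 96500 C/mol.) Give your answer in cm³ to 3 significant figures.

Charge passed = 8.39 × 29268 = 2.456×10^5 C
n(e⁻) = 2.456×10^5 / 96500 = 2.545 mol
2H₂O → O₂ + 4H⁺ + 4e⁻, so n(O₂) = 2.545 / 4 = 0.6363 mol
V = nRT/P = 0.6363 × 0.0821 × 346 / 1.14 = 15.86 L
= 15900 cm³

15900 cm³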